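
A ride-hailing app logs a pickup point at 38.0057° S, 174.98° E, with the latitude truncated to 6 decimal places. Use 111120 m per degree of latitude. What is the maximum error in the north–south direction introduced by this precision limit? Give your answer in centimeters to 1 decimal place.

11.1 centimeters

Truncating at 6 decimal places can drop up to a full unit in the last place, so the latitude may be off by as much as 1e-06°.
Along the meridian that is 1e-06° × 111120 m/° = 0.11112 m.
That is 0.11112 m = 11.112 cm.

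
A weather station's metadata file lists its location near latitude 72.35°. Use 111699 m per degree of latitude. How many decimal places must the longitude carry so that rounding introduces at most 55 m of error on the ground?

At 72.35° one degree of longitude covers 111699 × cos 72.35° ≈ 111699 × 0.3032 ≈ 33867.3 m.
With N decimal places the half-ulp bound is 0.5·10⁻ᴺ°, or 0.5·10⁻ᴺ × 33867.3 m on the ground.
Setting 16933.7 × 10⁻ᴺ ≤ 55 gives 10ᴺ ≥ 307.9, i.e. N ≥ 2.49.
At 2 places the error can reach 169 m, but 3 places keeps it to 16.9 m.

3 decimal places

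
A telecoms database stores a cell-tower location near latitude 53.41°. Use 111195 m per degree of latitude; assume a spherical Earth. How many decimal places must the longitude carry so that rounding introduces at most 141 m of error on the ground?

At 53.41° one degree of longitude covers 111195 × cos 53.41° ≈ 111195 × 0.5961 ≈ 66281.6 m.
Rounding to N decimal places gives at most 0.5 × 10⁻ᴺ degrees of error, i.e. 0.5 × 10⁻ᴺ × 66281.6 m.
Need 0.5 × 66281.6 × 10⁻ᴺ ≤ 141 → 10⁻ᴺ ≤ 4.255e-03, so N ≥ 2.37.
So 3 decimal places suffice (33.1 m); 2 would allow up to 331 m.

3 decimal places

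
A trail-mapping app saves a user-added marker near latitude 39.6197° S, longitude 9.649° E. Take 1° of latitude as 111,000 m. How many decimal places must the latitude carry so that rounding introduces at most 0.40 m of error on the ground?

6 decimal places

One degree of latitude covers 111000 m.
With N decimal places the half-ulp bound is 0.5·10⁻ᴺ°, or 0.5·10⁻ᴺ × 111000 m on the ground.
Need 0.5 × 111000 × 10⁻ᴺ ≤ 0.40 → 10⁻ᴺ ≤ 7.207e-06, so N ≥ 5.14.
N = 5 would give 0.555 m (too coarse); N = 6 gives 0.0555 m ≤ 0.40 m.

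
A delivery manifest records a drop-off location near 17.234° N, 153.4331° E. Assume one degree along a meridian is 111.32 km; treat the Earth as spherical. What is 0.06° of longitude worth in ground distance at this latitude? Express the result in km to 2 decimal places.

One degree of longitude here spans 111320 × cos 17.234° = 111320 × 0.9551 ≈ 106322 m; 0.06° of that is 6379.32 m.
That is 6379.32 m = 6.3793 km.

6.38 km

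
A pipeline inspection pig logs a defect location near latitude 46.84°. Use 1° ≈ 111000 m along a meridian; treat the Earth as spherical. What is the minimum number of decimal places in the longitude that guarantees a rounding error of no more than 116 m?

3 decimal places

At 46.84° one degree of longitude covers 111000 × cos 46.84° ≈ 111000 × 0.6840 ≈ 75928.2 m.
Rounding to N decimal places gives at most 0.5 × 10⁻ᴺ degrees of error, i.e. 0.5 × 10⁻ᴺ × 75928.2 m.
Setting 37964.1 × 10⁻ᴺ ≤ 116 gives 10ᴺ ≥ 327.3, i.e. N ≥ 2.51.
So 3 decimal places suffice (38 m); 2 would allow up to 380 m.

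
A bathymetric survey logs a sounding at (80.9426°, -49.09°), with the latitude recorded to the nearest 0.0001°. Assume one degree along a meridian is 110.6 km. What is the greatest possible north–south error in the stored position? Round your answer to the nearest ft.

Rounding to 4 decimal places leaves the latitude within ±5e-05° of the true value.
North–south distance: 5e-05° × 110600 m/° = 5.53 m.
Converting: 5.53 m × 3.2808 ft/m ≈ 18.143 ft.

18 ft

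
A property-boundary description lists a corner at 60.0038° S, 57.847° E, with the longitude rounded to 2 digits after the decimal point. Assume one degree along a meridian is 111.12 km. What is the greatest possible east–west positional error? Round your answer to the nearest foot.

911 feet

Rounding to 2 decimal places leaves the longitude within ±0.005° of the true value.
At latitude 60.0038° a degree of longitude spans 111120 m × cos 60.0038° = 111120 × 0.4999 ≈ 55553.6 m.
Maximum E–W displacement: 0.005 × 55553.6 = 277.768 m.
In feet: 277.768 m ÷ 0.3048 ≈ 911.31 ft.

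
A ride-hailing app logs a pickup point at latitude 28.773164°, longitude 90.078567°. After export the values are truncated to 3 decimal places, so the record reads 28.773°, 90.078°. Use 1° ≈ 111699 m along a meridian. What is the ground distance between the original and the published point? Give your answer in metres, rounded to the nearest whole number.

Δlat = 28.773164 − 28.773 = +0.000164°; Δlon = 90.078567 − 90.078 = +0.000567°.
N–S: 0.000164° × 111699 m/° = 18.3186 m.
East–west at this latitude: 0.000567° × 111699 × cos 28.773° ≈ 0.000567 × 97907.9 = 55.5138 m.
Distance: √(18.3186² + 55.5138²) ≈ 58.4581 m.

58 metres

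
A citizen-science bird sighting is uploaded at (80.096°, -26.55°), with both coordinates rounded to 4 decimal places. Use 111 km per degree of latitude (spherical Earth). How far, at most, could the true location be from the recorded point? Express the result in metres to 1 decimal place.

5.6 metres

Rounding to 4 decimal places leaves each coordinate within ±5e-05° of the true value.
North–south component: 5e-05° × 111000 = 5.55 m.
Longitude error → 5e-05 × 111000 × cos 80.096° = 5e-05 × 111000 × 0.1720 ≈ 0.954588 m.
Worst case both components are at the extreme and orthogonal: √(5.55² + 0.954588²) ≈ 5.6315 m.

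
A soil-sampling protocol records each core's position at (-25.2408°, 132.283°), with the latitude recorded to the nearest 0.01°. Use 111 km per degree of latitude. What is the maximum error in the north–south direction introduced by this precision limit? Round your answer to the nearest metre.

555 metres

Rounding to 2 decimal places leaves the latitude within ±0.005° of the true value.
North–south distance: 0.005° × 111000 m/° = 555 m.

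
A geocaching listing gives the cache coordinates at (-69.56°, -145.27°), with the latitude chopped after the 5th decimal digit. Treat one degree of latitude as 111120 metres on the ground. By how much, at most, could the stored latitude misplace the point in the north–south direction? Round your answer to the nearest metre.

Truncating at 5 decimal places can drop up to a full unit in the last place, so the latitude may be off by as much as 1e-05°.
So the N–S error is at most 1e-05 × 111120 = 1.1112 m.

1 metres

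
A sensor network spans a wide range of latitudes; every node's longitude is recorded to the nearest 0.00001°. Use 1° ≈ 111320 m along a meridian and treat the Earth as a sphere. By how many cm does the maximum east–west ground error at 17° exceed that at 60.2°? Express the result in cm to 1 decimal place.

Rounding to 5 decimal places leaves the longitude within ±5e-06° of the true value.
At 17°: 5e-06° × 111320 × cos 17° = 5e-06 × 111320 × 0.9563 ≈ 0.53228 m.
Error at 60.2° = 5e-06° × 111320 × cos 60.2° ≈ 0.5566 × 0.4970 = 0.27662 m.
So the lower-latitude error exceeds the higher by 0.53228 − 0.27662 = 0.25566 m.
That is 0.255664 m = 25.566 cm.

25.6 cm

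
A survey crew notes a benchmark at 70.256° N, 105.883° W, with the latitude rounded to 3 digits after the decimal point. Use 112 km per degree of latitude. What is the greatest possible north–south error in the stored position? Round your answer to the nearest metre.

Rounding to 3 decimal places leaves the latitude within ±0.0005° of the true value.
So the N–S error is at most 0.0005 × 112000 = 56 m.

56 metres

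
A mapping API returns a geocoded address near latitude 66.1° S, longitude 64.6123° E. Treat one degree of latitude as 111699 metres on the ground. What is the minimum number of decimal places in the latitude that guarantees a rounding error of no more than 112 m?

One degree of latitude covers 111699 m.
Rounding to N decimal places gives at most 0.5 × 10⁻ᴺ degrees of error, i.e. 0.5 × 10⁻ᴺ × 111699 m.
Need 0.5 × 111699 × 10⁻ᴺ ≤ 112 → 10⁻ᴺ ≤ 2.005e-03, so N ≥ 2.70.
N = 2 would give 558 m (too coarse); N = 3 gives 55.8 m ≤ 112 m.

3 decimal places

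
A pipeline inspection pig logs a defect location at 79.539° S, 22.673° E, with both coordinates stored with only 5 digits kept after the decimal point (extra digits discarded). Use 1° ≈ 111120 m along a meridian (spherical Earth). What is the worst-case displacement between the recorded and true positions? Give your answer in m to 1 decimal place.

1.1 m

Truncating at 5 decimal places can drop up to a full unit in the last place, so each coordinate may be off by as much as 1e-05°.
North–south component: 1e-05° × 111120 = 1.1112 m.
East–west component at 79.539°: 1e-05° × 111120 × cos 79.539° ≈ 1e-05 × 20175.6 ≈ 0.201756 m.
Worst case both components are at the extreme and orthogonal: √(1.1112² + 0.201756²) ≈ 1.12937 m.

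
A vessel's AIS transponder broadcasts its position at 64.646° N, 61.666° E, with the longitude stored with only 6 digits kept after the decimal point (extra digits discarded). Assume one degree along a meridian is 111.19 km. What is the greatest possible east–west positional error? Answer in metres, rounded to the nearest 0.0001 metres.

0.0476 metres

Truncating at 6 decimal places can drop up to a full unit in the last place, so the longitude may be off by as much as 1e-06°.
At latitude 64.646° a degree of longitude spans 111190 m × cos 64.646° = 111190 × 0.4282 ≈ 47612.6 m.
Maximum E–W displacement: 1e-06 × 47612.6 = 0.0476126 m.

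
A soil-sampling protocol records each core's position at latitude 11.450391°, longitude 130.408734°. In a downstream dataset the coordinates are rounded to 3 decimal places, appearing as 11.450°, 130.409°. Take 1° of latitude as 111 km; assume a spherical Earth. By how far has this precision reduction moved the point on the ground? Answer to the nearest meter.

The latitude changed by +0.000391° and the longitude by -0.000266°.
N–S: 0.000391° × 111000 m/° = 43.401 m.
East–west at this latitude: -0.000266° × 111000 × cos 11.45° ≈ -0.000266 × 108791 = -28.9384 m.
Hypotenuse of the two orthogonal shifts: √(43.401² + 28.9384²) = 52.1639 m.

52 meters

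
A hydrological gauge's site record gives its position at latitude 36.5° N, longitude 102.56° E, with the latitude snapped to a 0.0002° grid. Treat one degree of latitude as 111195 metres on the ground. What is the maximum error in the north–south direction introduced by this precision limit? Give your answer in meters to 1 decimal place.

11.1 meters

With a 0.0002° grid the true value lies within half a step, ±0.0002°/2 = ±0.0001°, of the stored one.
So the N–S error is at most 0.0001 × 111195 = 11.1195 m.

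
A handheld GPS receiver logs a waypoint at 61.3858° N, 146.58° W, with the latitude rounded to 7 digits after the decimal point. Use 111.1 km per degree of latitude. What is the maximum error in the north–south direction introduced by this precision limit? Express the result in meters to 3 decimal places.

0.006 meters

Rounding to 7 decimal places leaves the latitude within ±5e-08° of the true value.
So the N–S error is at most 5e-08 × 111100 = 0.005555 m.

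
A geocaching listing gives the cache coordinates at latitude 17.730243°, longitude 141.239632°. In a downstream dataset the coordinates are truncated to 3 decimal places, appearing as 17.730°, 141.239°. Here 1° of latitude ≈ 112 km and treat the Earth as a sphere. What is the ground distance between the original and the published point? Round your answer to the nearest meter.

73 meters

Δlat = 17.730243 − 17.730 = +0.000243°; Δlon = 141.239632 − 141.239 = +0.000632°.
North–south shift: 0.000243 × 112000 = 27.216 m.
East–west at this latitude: 0.000632° × 112000 × cos 17.73° ≈ 0.000632 × 106680 = 67.4219 m.
Hypotenuse of the two orthogonal shifts: √(27.216² + 67.4219²) = 72.7078 m.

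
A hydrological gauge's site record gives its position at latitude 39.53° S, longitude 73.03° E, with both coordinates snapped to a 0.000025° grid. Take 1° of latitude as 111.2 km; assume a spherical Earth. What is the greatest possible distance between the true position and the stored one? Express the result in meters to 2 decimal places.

With a 0.000025° grid the true value lies within half a step, ±0.000025°/2 = ±1.25e-05°, of the stored one.
N–S: 1.25e-05° × 111200 m/° = 1.39 m.
E–W at 39.53°: 1.25e-05° × 111200 × cos 39.53° = 1.25e-05 × 111200 × 0.7713 ≈ 1.0721 m.
Worst case both components are at the extreme and orthogonal: √(1.39² + 1.0721²) ≈ 1.75542 m.

1.76 meters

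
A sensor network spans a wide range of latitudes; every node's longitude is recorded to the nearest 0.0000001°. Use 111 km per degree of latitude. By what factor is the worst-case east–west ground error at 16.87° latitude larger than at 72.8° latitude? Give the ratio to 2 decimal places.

3.24

Rounding to 7 decimal places leaves the longitude within ±5e-08° of the true value.
At 16.87°: 5e-08° × 111000 × cos 16.87° = 5e-08 × 111000 × 0.9570 ≈ 0.0053112 m.
At 72.8°: 5e-08° × 111000 × cos 72.8° = 5e-08 × 111000 × 0.2957 ≈ 0.0016412 m.
Ratio: 0.0053112 / 0.0016412 = cos 16.87° / cos 72.8° ≈ 3.2362.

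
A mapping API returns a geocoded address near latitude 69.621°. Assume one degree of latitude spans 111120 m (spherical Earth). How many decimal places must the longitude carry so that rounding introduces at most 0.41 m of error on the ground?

5 decimal places

At 69.621° one degree of longitude covers 111120 × cos 69.621° ≈ 111120 × 0.3482 ≈ 38695.2 m.
N decimal places → at most half a unit in the last place, 0.5 × 10⁻ᴺ° = 38695.2/2 × 10⁻ᴺ m.
Setting 19347.6 × 10⁻ᴺ ≤ 0.41 gives 10ᴺ ≥ 4.719e+04, i.e. N ≥ 4.67.
So 5 decimal places suffice (0.193 m); 4 would allow up to 1.93 m.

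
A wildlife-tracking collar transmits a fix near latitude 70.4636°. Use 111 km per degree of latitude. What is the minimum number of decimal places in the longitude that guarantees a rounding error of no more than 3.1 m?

At 70.4636° one degree of longitude covers 111000 × cos 70.4636° ≈ 111000 × 0.3344 ≈ 37119 m.
N decimal places → at most half a unit in the last place, 0.5 × 10⁻ᴺ° = 37119/2 × 10⁻ᴺ m.
Need 0.5 × 37119 × 10⁻ᴺ ≤ 3.1 → 10⁻ᴺ ≤ 1.670e-04, so N ≥ 3.78.
At 3 places the error can reach 18.6 m, but 4 places keeps it to 1.86 m.

4 decimal places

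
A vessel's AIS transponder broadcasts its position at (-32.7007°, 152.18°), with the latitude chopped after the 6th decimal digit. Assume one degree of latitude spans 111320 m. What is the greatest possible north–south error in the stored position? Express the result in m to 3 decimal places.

Truncating at 6 decimal places can drop up to a full unit in the last place, so the latitude may be off by as much as 1e-06°.
So the N–S error is at most 1e-06 × 111320 = 0.11132 m.

0.111 m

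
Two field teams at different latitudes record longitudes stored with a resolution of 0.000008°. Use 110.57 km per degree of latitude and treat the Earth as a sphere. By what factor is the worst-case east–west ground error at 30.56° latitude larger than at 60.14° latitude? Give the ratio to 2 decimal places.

With a 0.000008° grid the true value lies within half a step, ±0.000008°/2 = ±4e-06°, of the stored one.
At 30.56°: 4e-06° × 110570 × cos 30.56° = 4e-06 × 110570 × 0.8611 ≈ 0.38085 m.
Error at 60.14° = 4e-06° × 110570 × cos 60.14° ≈ 0.44228 × 0.4979 = 0.2202 m.
Ratio: 0.38085 / 0.2202 = cos 30.56° / cos 60.14° ≈ 1.7295.

1.73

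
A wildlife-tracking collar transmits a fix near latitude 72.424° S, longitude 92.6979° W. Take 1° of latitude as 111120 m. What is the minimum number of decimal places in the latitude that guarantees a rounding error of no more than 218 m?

One degree of latitude covers 111120 m.
With N decimal places the half-ulp bound is 0.5·10⁻ᴺ°, or 0.5·10⁻ᴺ × 111120 m on the ground.
Setting 55560 × 10⁻ᴺ ≤ 218 gives 10ᴺ ≥ 254.9, i.e. N ≥ 2.41.
N = 2 would give 556 m (too coarse); N = 3 gives 55.6 m ≤ 218 m.

3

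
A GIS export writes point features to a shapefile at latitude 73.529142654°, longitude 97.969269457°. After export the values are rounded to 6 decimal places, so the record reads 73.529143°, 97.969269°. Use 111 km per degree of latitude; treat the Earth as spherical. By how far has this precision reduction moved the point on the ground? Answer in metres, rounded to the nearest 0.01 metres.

0.04 metres

The latitude changed by -0.000000346° and the longitude by +0.000000457°.
N–S: -0.000000346° × 111000 m/° = -0.038406 m.
East–west at this latitude: 0.000000457° × 111000 × cos 73.5291° ≈ 0.000000457 × 31471.6 = 0.0143825 m.
Hypotenuse of the two orthogonal shifts: √(0.038406² + 0.0143825²) = 0.0410107 m.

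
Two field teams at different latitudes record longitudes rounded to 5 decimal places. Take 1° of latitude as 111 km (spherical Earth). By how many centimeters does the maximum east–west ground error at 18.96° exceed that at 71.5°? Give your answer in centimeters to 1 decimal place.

34.9 centimeters

Rounding to 5 decimal places leaves the longitude within ±5e-06° of the true value.
At 18.96°: 5e-06° × 111000 × cos 18.96° = 5e-06 × 111000 × 0.9457 ≈ 0.52489 m.
At 71.5°: 5e-06° × 111000 × cos 71.5° = 5e-06 × 111000 × 0.3173 ≈ 0.1761 m.
Difference: 0.52489 − 0.1761 = 0.34878 m.
That is 0.348785 m = 34.878 cm.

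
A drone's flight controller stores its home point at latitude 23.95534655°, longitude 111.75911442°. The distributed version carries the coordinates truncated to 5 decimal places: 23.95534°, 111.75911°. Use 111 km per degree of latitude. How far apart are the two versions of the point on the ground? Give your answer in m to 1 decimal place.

The latitude changed by +0.00000655° and the longitude by +0.00000442°.
N–S: 0.00000655° × 111000 m/° = 0.72705 m.
E–W at 23.9553°: 0.00000442° × 111000 × cos 23.9553° = 0.00000442 × 111000 × 0.9139 ≈ 0.448359 m.
Distance: √(0.72705² + 0.448359²) ≈ 0.854182 m.

0.9 m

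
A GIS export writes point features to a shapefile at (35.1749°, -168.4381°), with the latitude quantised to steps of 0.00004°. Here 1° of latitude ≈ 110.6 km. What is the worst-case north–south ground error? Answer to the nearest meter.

With a 0.00004° grid the true value lies within half a step, ±0.00004°/2 = ±2e-05°, of the stored one.
North–south distance: 2e-05° × 110600 m/° = 2.212 m.

2 meters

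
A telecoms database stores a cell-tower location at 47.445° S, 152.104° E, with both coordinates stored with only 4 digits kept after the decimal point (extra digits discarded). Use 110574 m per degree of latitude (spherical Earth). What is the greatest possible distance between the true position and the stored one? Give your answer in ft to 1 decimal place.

43.8 ft

Truncating at 4 decimal places can drop up to a full unit in the last place, so each coordinate may be off by as much as 0.0001°.
Latitude error → 0.0001 × 110574 = 11.0574 m along the meridian.
Longitude error → 0.0001 × 110574 × cos 47.445° = 0.0001 × 110574 × 0.6763 ≈ 7.47809 m.
Combining orthogonally: (11.0574² + 7.47809²)^½ ≈ 13.3487 m.
Converting: 13.3487 m × 3.2808 ft/m ≈ 43.795 ft.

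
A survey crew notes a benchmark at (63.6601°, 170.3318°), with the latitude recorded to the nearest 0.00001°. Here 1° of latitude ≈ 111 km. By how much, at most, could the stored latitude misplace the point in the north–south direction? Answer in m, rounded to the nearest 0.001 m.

Rounding to 5 decimal places leaves the latitude within ±5e-06° of the true value.
Along the meridian that is 5e-06° × 111000 m/° = 0.555 m.

0.555 m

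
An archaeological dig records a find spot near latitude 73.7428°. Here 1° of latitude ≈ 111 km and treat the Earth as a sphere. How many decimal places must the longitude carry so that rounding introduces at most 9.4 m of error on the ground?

At 73.7428° one degree of longitude covers 111000 × cos 73.7428° ≈ 111000 × 0.2799 ≈ 31074.4 m.
Rounding to N decimal places gives at most 0.5 × 10⁻ᴺ degrees of error, i.e. 0.5 × 10⁻ᴺ × 31074.4 m.
Setting 15537.2 × 10⁻ᴺ ≤ 9.4 gives 10ᴺ ≥ 1653, i.e. N ≥ 3.22.
So 4 decimal places suffice (1.55 m); 3 would allow up to 15.5 m.

4 decimal places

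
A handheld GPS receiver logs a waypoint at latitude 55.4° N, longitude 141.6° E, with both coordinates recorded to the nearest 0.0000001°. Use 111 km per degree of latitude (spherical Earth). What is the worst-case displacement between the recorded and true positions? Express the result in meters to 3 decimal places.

0.006 meters

Rounding to 7 decimal places leaves each coordinate within ±5e-08° of the true value.
North–south component: 5e-08° × 111000 = 0.00555 m.
E–W at 55.4°: 5e-08° × 111000 × cos 55.4° = 5e-08 × 111000 × 0.5678 ≈ 0.00315153 m.
Worst case both components are at the extreme and orthogonal: √(0.00555² + 0.00315153²) ≈ 0.00638237 m.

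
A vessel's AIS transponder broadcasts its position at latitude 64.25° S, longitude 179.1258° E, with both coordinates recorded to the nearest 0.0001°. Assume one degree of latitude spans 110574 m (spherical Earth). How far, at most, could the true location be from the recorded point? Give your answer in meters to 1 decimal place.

Rounding to 4 decimal places leaves each coordinate within ±5e-05° of the true value.
North–south component: 5e-05° × 110574 = 5.5287 m.
Longitude error → 5e-05 × 110574 × cos 64.25° = 5e-05 × 110574 × 0.4344 ≈ 2.40192 m.
The two errors are perpendicular, so the maximum displacement is √(5.5287² + 2.40192²) ≈ 6.02791 m.

6.0 meters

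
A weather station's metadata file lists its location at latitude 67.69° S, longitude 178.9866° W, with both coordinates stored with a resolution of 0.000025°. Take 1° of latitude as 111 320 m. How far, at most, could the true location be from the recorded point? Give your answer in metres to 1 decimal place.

With a 0.000025° grid the true value lies within half a step, ±0.000025°/2 = ±1.25e-05°, of the stored one.
N–S: 1.25e-05° × 111320 m/° = 1.3915 m.
E–W at 67.69°: 1.25e-05° × 111320 × cos 67.69° = 1.25e-05 × 111320 × 0.3796 ≈ 0.528238 m.
Combining orthogonally: (1.3915² + 0.528238²)^½ ≈ 1.48839 m.

1.5 metres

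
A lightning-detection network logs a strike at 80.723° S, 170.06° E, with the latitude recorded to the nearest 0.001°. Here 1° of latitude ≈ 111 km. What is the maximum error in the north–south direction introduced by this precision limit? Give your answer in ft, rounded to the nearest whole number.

182 ft

Rounding to 3 decimal places leaves the latitude within ±0.0005° of the true value.
So the N–S error is at most 0.0005 × 111000 = 55.5 m.
In feet: 55.5 m ÷ 0.3048 ≈ 182.09 ft.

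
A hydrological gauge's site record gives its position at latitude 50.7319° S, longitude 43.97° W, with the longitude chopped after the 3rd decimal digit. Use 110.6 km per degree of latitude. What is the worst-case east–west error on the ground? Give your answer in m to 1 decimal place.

70.0 m

Truncating at 3 decimal places can drop up to a full unit in the last place, so the longitude may be off by as much as 0.001°.
Parallels shrink by cos φ, so at 50.7319° a degree of longitude is 110600 × 0.6329 ≈ 70004.3 m.
East–west error: 0.001° × 70004.3 m/° ≈ 70.0043 m.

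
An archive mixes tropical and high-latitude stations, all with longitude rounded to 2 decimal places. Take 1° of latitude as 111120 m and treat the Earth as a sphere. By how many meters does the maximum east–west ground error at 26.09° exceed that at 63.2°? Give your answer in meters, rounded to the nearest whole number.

248 meters

Rounding to 2 decimal places leaves the longitude within ±0.005° of the true value.
Error at 26.09° = 0.005° × 111120 × cos 26.09° ≈ 555.6 × 0.8981 = 498.99 m.
At 63.2°: 0.005° × 111120 × cos 63.2° = 0.005 × 111120 × 0.4509 ≈ 250.51 m.
So the lower-latitude error exceeds the higher by 498.99 − 250.51 = 248.48 m.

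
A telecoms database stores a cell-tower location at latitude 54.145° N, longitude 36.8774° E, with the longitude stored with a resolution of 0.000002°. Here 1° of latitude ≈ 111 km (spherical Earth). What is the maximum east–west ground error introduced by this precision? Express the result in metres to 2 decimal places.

0.07 metres

With a 0.000002° grid the true value lies within half a step, ±0.000002°/2 = ±1e-06°, of the stored one.
One degree of longitude at 54.145° is 111000 × cos 54.145° ≈ 111000 × 0.5857 = 65016.7 m.
So at most 1e-06° × 65016.7 ≈ 0.0650167 m east–west.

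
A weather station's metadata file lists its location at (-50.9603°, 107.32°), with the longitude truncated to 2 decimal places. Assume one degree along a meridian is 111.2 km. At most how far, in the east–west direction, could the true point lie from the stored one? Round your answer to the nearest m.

700 m

Truncating at 2 decimal places can drop up to a full unit in the last place, so the longitude may be off by as much as 0.01°.
Parallels shrink by cos φ, so at 50.9603° a degree of longitude is 111200 × 0.6299 ≈ 70040.3 m.
Maximum E–W displacement: 0.01 × 70040.3 = 700.403 m.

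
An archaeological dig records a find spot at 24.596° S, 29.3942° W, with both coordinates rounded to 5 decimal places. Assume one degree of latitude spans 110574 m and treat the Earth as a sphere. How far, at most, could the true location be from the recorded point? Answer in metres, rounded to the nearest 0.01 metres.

Rounding to 5 decimal places leaves each coordinate within ±5e-06° of the true value.
N–S: 5e-06° × 110574 m/° = 0.55287 m.
E–W at 24.596°: 5e-06° × 110574 × cos 24.596° = 5e-06 × 110574 × 0.9093 ≈ 0.502705 m.
Combining orthogonally: (0.55287² + 0.502705²)^½ ≈ 0.747247 m.

0.75 metres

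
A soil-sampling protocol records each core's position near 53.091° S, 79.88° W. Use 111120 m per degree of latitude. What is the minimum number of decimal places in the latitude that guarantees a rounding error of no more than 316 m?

3 decimal places

One degree of latitude covers 111120 m.
N decimal places → at most half a unit in the last place, 0.5 × 10⁻ᴺ° = 111120/2 × 10⁻ᴺ m.
Need 0.5 × 111120 × 10⁻ᴺ ≤ 316 → 10⁻ᴺ ≤ 5.688e-03, so N ≥ 2.25.
At 2 places the error can reach 556 m, but 3 places keeps it to 55.6 m.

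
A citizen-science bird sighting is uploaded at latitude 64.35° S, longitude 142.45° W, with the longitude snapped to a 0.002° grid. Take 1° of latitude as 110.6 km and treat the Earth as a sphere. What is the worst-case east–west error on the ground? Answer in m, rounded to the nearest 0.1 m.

With a 0.002° grid the true value lies within half a step, ±0.002°/2 = ±0.001°, of the stored one.
One degree of longitude at 64.35° is 110600 × cos 64.35° ≈ 110600 × 0.4329 = 47875.7 m.
So at most 0.001° × 47875.7 ≈ 47.8757 m east–west.

47.9 m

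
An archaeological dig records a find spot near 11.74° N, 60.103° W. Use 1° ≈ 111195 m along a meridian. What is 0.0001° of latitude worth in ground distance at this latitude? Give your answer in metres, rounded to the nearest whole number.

0.0001° × 111195 m/° = 11.1195 m.

11 metres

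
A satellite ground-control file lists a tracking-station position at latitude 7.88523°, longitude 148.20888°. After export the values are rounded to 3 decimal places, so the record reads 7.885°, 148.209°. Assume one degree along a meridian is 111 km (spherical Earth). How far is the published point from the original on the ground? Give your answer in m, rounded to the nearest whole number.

The latitude changed by +0.00023° and the longitude by -0.00012°.
North–south shift: 0.00023 × 111000 = 25.53 m.
East–west at this latitude: -0.00012° × 111000 × cos 7.885° ≈ -0.00012 × 109951 = -13.1941 m.
Distance: √(25.53² + 13.1941²) ≈ 28.7379 m.

29 m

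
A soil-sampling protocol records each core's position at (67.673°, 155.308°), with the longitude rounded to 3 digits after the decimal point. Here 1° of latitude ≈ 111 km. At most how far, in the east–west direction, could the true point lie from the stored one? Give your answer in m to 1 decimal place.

Rounding to 3 decimal places leaves the longitude within ±0.0005° of the true value.
Parallels shrink by cos φ, so at 67.673° a degree of longitude is 111000 × 0.3799 ≈ 42168 m.
East–west error: 0.0005° × 42168 m/° ≈ 21.084 m.

21.1 m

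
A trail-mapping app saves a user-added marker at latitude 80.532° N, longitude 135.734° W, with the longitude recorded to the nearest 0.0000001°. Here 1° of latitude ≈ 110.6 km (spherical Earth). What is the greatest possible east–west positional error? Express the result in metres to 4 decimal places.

0.0009 metres

Rounding to 7 decimal places leaves the longitude within ±5e-08° of the true value.
At latitude 80.532° a degree of longitude spans 110600 m × cos 80.532° = 110600 × 0.1645 ≈ 18193.3 m.
So at most 5e-08° × 18193.3 ≈ 0.000909667 m east–west.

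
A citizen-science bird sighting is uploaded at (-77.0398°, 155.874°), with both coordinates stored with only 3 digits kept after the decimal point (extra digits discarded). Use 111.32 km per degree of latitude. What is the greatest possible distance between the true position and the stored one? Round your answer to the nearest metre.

114 metres

Truncating at 3 decimal places can drop up to a full unit in the last place, so each coordinate may be off by as much as 0.001°.
N–S: 0.001° × 111320 m/° = 111.32 m.
East–west component at 77.0398°: 0.001° × 111320 × cos 77.0398° ≈ 0.001 × 24966.2 ≈ 24.9662 m.
Worst case both components are at the extreme and orthogonal: √(111.32² + 24.9662²) ≈ 114.085 m.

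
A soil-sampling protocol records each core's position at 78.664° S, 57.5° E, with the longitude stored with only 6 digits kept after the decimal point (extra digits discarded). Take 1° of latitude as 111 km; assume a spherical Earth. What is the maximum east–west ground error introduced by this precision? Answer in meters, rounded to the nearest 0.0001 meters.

0.0218 meters

Truncating at 6 decimal places can drop up to a full unit in the last place, so the longitude may be off by as much as 1e-06°.
Parallels shrink by cos φ, so at 78.664° a degree of longitude is 111000 × 0.1966 ≈ 21818.4 m.
East–west error: 1e-06° × 21818.4 m/° ≈ 0.0218184 m.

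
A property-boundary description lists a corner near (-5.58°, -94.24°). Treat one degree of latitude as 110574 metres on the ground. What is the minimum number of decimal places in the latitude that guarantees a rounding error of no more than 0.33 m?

One degree of latitude covers 110574 m.
Rounding to N decimal places gives at most 0.5 × 10⁻ᴺ degrees of error, i.e. 0.5 × 10⁻ᴺ × 110574 m.
Need 0.5 × 110574 × 10⁻ᴺ ≤ 0.33 → 10⁻ᴺ ≤ 5.969e-06, so N ≥ 5.22.
At 5 places the error can reach 0.553 m, but 6 places keeps it to 0.0553 m.

6 decimal places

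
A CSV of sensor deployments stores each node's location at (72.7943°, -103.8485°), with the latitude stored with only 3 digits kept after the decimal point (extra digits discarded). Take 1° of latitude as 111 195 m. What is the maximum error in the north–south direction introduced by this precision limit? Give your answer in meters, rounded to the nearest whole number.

111 meters

Truncating at 3 decimal places can drop up to a full unit in the last place, so the latitude may be off by as much as 0.001°.
North–south distance: 0.001° × 111195 m/° = 111.195 m.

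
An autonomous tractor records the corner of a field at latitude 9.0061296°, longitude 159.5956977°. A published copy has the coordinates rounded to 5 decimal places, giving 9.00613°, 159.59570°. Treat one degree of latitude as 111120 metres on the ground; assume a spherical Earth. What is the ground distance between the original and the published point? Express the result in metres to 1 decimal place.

The latitude changed by -0.0000004° and the longitude by -0.0000023°.
North–south shift: -0.0000004 × 111120 = -0.044448 m.
East–west at this latitude: -0.0000023° × 111120 × cos 9.00613° ≈ -0.0000023 × 109750 = -0.252425 m.
Combined displacement = (0.044448² + 0.252425²)^½ ≈ 0.256309 m.

0.3 metres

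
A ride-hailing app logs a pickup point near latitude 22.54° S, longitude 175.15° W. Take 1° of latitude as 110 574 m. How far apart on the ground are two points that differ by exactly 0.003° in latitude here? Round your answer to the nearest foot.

1088 feet

0.003° × 110574 m/° = 331.722 m.
In feet: 331.722 m ÷ 0.3048 ≈ 1088.3 ft.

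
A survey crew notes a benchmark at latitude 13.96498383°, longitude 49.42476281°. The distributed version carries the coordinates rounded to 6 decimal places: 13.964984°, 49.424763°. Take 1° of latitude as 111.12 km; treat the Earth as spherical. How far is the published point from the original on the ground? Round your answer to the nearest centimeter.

3 centimeters

The latitude changed by -0.00000017° and the longitude by -0.00000019°.
N–S: -0.00000017° × 111120 m/° = -0.0188904 m.
E–W at 13.965°: -0.00000019° × 111120 × cos 13.965° = -0.00000019 × 111120 × 0.9704 ≈ -0.0204888 m.
Combined displacement = (0.0188904² + 0.0204888²)^½ ≈ 0.0278682 m.
That is 0.0278682 m = 2.7868 cm.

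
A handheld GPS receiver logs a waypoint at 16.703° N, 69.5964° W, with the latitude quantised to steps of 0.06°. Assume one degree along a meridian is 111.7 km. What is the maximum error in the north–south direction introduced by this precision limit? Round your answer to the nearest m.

3351 m

With a 0.06° grid the true value lies within half a step, ±0.06°/2 = ±0.03°, of the stored one.
Along the meridian that is 0.03° × 111700 m/° = 3351 m.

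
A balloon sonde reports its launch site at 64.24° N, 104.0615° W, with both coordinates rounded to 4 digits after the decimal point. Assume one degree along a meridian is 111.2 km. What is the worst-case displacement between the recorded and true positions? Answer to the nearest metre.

6 metres

Rounding to 4 decimal places leaves each coordinate within ±5e-05° of the true value.
N–S: 5e-05° × 111200 m/° = 5.56 m.
East–west component at 64.24°: 5e-05° × 111200 × cos 64.24° ≈ 5e-05 × 48327.8 ≈ 2.41639 m.
Worst case both components are at the extreme and orthogonal: √(5.56² + 2.41639²) ≈ 6.06239 m.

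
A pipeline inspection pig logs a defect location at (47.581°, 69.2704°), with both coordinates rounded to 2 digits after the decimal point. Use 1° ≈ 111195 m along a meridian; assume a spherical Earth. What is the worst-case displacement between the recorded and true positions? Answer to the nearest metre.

Rounding to 2 decimal places leaves each coordinate within ±0.005° of the true value.
North–south component: 0.005° × 111195 = 555.975 m.
E–W at 47.581°: 0.005° × 111195 × cos 47.581° = 0.005 × 111195 × 0.6745 ≈ 375.031 m.
Worst case both components are at the extreme and orthogonal: √(555.975² + 375.031²) ≈ 670.639 m.

671 metres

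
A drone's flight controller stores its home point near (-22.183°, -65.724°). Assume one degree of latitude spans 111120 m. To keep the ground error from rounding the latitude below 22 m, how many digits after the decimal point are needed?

4 decimal places

One degree of latitude covers 111120 m.
With N decimal places the half-ulp bound is 0.5·10⁻ᴺ°, or 0.5·10⁻ᴺ × 111120 m on the ground.
Setting 55560 × 10⁻ᴺ ≤ 22 gives 10ᴺ ≥ 2525, i.e. N ≥ 3.40.
N = 3 would give 55.6 m (too coarse); N = 4 gives 5.56 m ≤ 22 m.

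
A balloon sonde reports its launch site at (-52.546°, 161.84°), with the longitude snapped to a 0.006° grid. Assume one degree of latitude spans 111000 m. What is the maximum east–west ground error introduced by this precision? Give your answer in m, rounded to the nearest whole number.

203 m

With a 0.006° grid the true value lies within half a step, ±0.006°/2 = ±0.003°, of the stored one.
One degree of longitude at 52.546° is 111000 × cos 52.546° ≈ 111000 × 0.6081 = 67501.8 m.
East–west error: 0.003° × 67501.8 m/° ≈ 202.505 m.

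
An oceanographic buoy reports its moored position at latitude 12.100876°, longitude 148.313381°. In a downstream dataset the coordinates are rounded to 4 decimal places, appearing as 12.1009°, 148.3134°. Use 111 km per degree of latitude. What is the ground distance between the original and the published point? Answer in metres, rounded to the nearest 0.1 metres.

3.4 metres

Δlat = 12.100876 − 12.1009 = -0.000024°; Δlon = 148.313381 − 148.3134 = -0.000019°.
N–S: -0.000024° × 111000 m/° = -2.664 m.
E–W at 12.1009°: -0.000019° × 111000 × cos 12.1009° = -0.000019 × 111000 × 0.9778 ≈ -2.06214 m.
Combined displacement = (2.664² + 2.06214²)^½ ≈ 3.36887 m.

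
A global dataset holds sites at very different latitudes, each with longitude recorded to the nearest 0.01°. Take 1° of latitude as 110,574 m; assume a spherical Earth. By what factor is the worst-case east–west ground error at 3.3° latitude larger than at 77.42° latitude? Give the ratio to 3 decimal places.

4.584

Rounding to 2 decimal places leaves the longitude within ±0.005° of the true value.
Error at 3.3° = 0.005° × 110574 × cos 3.3° ≈ 552.87 × 0.9983 = 551.95 m.
At 77.42°: 0.005° × 110574 × cos 77.42° = 0.005 × 110574 × 0.2178 ≈ 120.42 m.
Ratio: 551.95 / 120.42 = cos 3.3° / cos 77.42° ≈ 4.5837.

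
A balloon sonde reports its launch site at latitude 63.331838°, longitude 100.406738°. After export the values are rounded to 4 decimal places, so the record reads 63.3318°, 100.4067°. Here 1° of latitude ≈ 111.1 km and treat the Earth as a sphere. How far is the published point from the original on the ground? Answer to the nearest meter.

The latitude changed by +0.000038° and the longitude by +0.000038°.
N–S: 0.000038° × 111100 m/° = 4.2218 m.
East–west at this latitude: 0.000038° × 111100 × cos 63.3318° ≈ 0.000038 × 49864.2 = 1.89484 m.
Distance: √(4.2218² + 1.89484²) ≈ 4.62753 m.

5 meters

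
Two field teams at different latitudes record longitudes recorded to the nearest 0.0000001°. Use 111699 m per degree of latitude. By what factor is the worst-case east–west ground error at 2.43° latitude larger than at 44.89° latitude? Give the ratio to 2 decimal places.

1.41

Rounding to 7 decimal places leaves the longitude within ±5e-08° of the true value.
Error at 2.43° = 5e-08° × 111699 × cos 2.43° ≈ 0.0055849 × 0.9991 = 0.0055799 m.
Error at 44.89° = 5e-08° × 111699 × cos 44.89° ≈ 0.0055849 × 0.7085 = 0.0039567 m.
Ratio: 0.0055799 / 0.0039567 = cos 2.43° / cos 44.89° ≈ 1.4102.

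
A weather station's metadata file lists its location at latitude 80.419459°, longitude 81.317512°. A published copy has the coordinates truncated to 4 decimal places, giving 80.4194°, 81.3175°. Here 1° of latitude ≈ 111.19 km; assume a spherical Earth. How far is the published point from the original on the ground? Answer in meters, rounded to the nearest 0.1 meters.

6.6 meters

The latitude changed by +0.000059° and the longitude by +0.000012°.
North–south shift: 0.000059 × 111190 = 6.56021 m.
East–west at this latitude: 0.000012° × 111190 × cos 80.4194° ≈ 0.000012 × 18505.9 = 0.222071 m.
Combined displacement = (6.56021² + 0.222071²)^½ ≈ 6.56397 m.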